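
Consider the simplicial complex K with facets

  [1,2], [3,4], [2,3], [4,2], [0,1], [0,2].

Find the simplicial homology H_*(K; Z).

H_0 ≅ Z,  H_1 ≅ Z^2.

Take the total order 0 < 1 < 2 < 3 < 4 on the vertex set. Then K (dimension 1) consists of the simplices:

  0-simplices (5): [0], [1], [2], [3], [4]
  1-simplices (6): [0,1], [0,2], [1,2], [2,3], [2,4], [3,4]

Hence C_0 ≅ Z^5, C_1 ≅ Z^6.

Boundary ∂_1: C_1 → C_0 maps an edge to its endpoints' difference, ∂[p,q] = q − p. For instance
  ∂[0,2] = [2] − [0].
As a 5×6 matrix over Z this has rank 4, with invariant factors (1,1,1,1).

Reading off H_k = ker ∂_k / im ∂_{k+1}:

  H_0: rank C_0 − rank ∂_1 = 5 − 4 = 1, and the invariant factors of ∂_1 are all 1, so H_0 ≅ Z.
  H_1: rank ker ∂_1 − rank ∂_2 = (6 − 4) − 0 = 2, and there is no ∂_2, so H_1 ≅ Z^2.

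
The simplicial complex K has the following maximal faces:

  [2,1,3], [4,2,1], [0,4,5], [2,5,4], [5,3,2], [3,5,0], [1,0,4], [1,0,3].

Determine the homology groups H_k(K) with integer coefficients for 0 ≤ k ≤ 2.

H_0 = Z,  H_1 = 0,  H_2 = Z.

Take the total order 0 < 1 < 2 < 3 < 4 < 5 on the vertex set. Then K (dimension 2) consists of the simplices:

  0-simplices (6): [0], [1], [2], [3], [4], [5]
  1-simplices (12): [0,1], [0,3], [0,4], [0,5], [1,2], [1,3], [1,4], [2,3], [2,4], [2,5], [3,5], [4,5]
  2-simplices (8): [0,1,3], [0,1,4], [0,3,5], [0,4,5], [1,2,3], [1,2,4], [2,3,5], [2,4,5]

so the chain groups are C_0 ≅ Z^6, C_1 ≅ Z^12, C_2 ≅ Z^8.

Boundary ∂_1: C_1 → C_0 sends each edge [p,q] (with p < q) to q − p.
This gives a 6×12 integer matrix of rank 5; reducing to Smith normal form yields diagonal entries (1,1,1,1,1).

Boundary ∂_2: C_2 → C_1 sends each 2-simplex [p,q,r] to [q,r] − [p,r] + [p,q]. For instance
  ∂[0,4,5] = [4,5] − [0,5] + [0,4],
  ∂[0,1,3] = [1,3] − [0,3] + [0,1].
The resulting 12×8 matrix has rank 7, and its Smith normal form has invariant factors (1,1,1,1,1,1,1).

From H_k ≅ ker(∂_k) / im(∂_{k+1}) we obtain:

  H_0: rank C_0 − rank ∂_1 = 6 − 5 = 1, and the invariant factors of ∂_1 are all 1, so H_0 ≅ Z.
  H_1: rank ker ∂_1 − rank ∂_2 = (12 − 5) − 7 = 0, and the invariant factors of ∂_2 are all 1, so H_1 ≅ 0.
  H_2: rank ker ∂_2 − rank ∂_3 = (8 − 7) − 0 = 1, and there is no ∂_3, so H_2 ≅ Z.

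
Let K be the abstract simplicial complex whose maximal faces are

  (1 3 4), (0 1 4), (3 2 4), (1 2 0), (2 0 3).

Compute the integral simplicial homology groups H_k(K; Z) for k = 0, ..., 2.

Take the total order 0 < 1 < 2 < 3 < 4 on the vertex set. Then K (dimension 2) consists of the simplices:

  0-simplices (5): [0], [1], [2], [3], [4]
  1-simplices (10): [0,1], [0,2], [0,3], [0,4], [1,2], [1,3], [1,4], [2,3], [2,4], [3,4]
  2-simplices (5): [0,1,2], [0,1,4], [0,2,3], [1,3,4], [2,3,4]

giving chain groups C_0 ≅ Z^5, C_1 ≅ Z^10, C_2 ≅ Z^5.

Boundary ∂_1: C_1 → C_0 sends each edge [p,q] (with p < q) to q − p. For instance
  ∂[0,4] = [4] − [0].
As a 5×10 matrix over Z this has rank 4, with invariant factors (1,1,1,1).

The boundary map ∂_2: C_2 → C_1 maps a triangle to the signed sum of its edges. For instance
  ∂[1,3,4] = [3,4] − [1,4] + [1,3],
  ∂[0,2,3] = [2,3] − [0,3] + [0,2].
The resulting 10×5 matrix has rank 5, and its Smith normal form has invariant factors (1,1,1,1,1).

From H_k ≅ ker(∂_k) / im(∂_{k+1}) we obtain:

  H_0: rank C_0 − rank ∂_1 = 5 − 4 = 1, and the invariant factors of ∂_1 are all 1, so H_0 ≅ Z.
  H_1: rank ker ∂_1 − rank ∂_2 = (10 − 4) − 5 = 1, and the invariant factors of ∂_2 are all 1, so H_1 ≅ Z.
  H_2: rank ker ∂_2 − rank ∂_3 = (5 − 5) − 0 = 0, and there is no ∂_3, so H_2 ≅ 0.

As a check, the Euler characteristic is 5 − 10 + 5 = 0, which agrees with 1 − 1 + 0 = 0.

H_0 = Z,  H_1 = Z,  H_2 = 0.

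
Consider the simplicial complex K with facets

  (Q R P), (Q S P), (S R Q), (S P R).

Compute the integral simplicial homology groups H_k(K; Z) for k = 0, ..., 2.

H_0 = Z,  H_1 = 0,  H_2 = Z.

Take the total order P < Q < R < S on the vertex set. Then K (dimension 2) consists of the simplices:

  0-simplices (4): P, Q, R, S
  1-simplices (6): PQ, PR, PS, QR, QS, RS
  2-simplices (4): PQR, PQS, PRS, QRS

so the chain groups are C_0 ≅ Z^4, C_1 ≅ Z^6, C_2 ≅ Z^4.

The boundary map ∂_1: C_1 → C_0 sends each edge [p,q] (with p < q) to q − p.
This gives a 4×6 integer matrix of rank 3; reducing to Smith normal form yields diagonal entries (1,1,1).

Boundary ∂_2: C_2 → C_1 acts by ∂[p,q,r] = [q,r] − [p,r] + [p,q]. For instance
  ∂PQR = QR − PR + PQ,
  ∂PRS = RS − PS + PR.
This gives a 6×4 integer matrix of rank 3; reducing to Smith normal form yields diagonal entries (1,1,1).

Computing H_k = (kernel of ∂_k) / (image of ∂_{k+1}):

  H_0: rank C_0 − rank ∂_1 = 4 − 3 = 1, and the invariant factors of ∂_1 are all 1, so H_0 = Z.
  H_1: rank ker ∂_1 − rank ∂_2 = (6 − 3) − 3 = 0, and the invariant factors of ∂_2 are all 1, so H_1 = 0.
  H_2: rank ker ∂_2 − rank ∂_3 = (4 − 3) − 0 = 1, and there is no ∂_3, so H_2 = Z.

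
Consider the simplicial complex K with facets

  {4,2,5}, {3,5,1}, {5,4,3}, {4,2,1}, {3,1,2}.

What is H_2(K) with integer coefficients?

Fix the vertex order 1 < 2 < 3 < 4 < 5 and write every simplex with vertices in increasing order. Then dim K = 2 and the simplices of K are:

  0-simplices (5): [1], [2], [3], [4], [5]
  1-simplices (10): [1,2], [1,3], [1,4], [1,5], [2,3], [2,4], [2,5], [3,4], [3,5], [4,5]
  2-simplices (5): [1,2,3], [1,2,4], [1,3,5], [2,4,5], [3,4,5]

Hence C_0 ≅ Z^5, C_1 ≅ Z^10, C_2 ≅ Z^5.

Boundary ∂_1: C_1 → C_0 sends each edge [p,q] (with p < q) to q − p.
This gives a 5×10 integer matrix of rank 4; reducing to Smith normal form yields diagonal entries (1,1,1,1).

Boundary ∂_2: C_2 → C_1 sends each 2-simplex [p,q,r] to [q,r] − [p,r] + [p,q]. For instance
  ∂[1,2,4] = [2,4] − [1,4] + [1,2],
  ∂[3,4,5] = [4,5] − [3,5] + [3,4].
The resulting 10×5 matrix has rank 5, and its Smith normal form has invariant factors (1,1,1,1,1).

From H_k ≅ ker(∂_k) / im(∂_{k+1}) we obtain:

  H_2: rank ker ∂_2 − rank ∂_3 = (5 − 5) − 0 = 0, and there is no ∂_3, so H_2 ≅ 0.

(K is a triangulation of the Möbius band.)

H_2 = 0.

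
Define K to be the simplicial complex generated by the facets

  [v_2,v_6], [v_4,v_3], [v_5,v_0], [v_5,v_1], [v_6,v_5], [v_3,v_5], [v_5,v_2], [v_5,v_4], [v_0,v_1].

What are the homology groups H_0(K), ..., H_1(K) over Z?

Fix the vertex order v_0 < v_1 < v_2 < v_3 < v_4 < v_5 < v_6 and write every simplex with vertices in increasing order. Then dim K = 1 and the simplices of K are:

  0-simplices (7): [v_0], [v_1], [v_2], [v_3], [v_4], [v_5], [v_6]
  1-simplices (9): [v_0,v_1], [v_0,v_5], [v_1,v_5], [v_2,v_5], [v_2,v_6], [v_3,v_4], [v_3,v_5], [v_4,v_5], [v_5,v_6]

so the chain groups are C_0 ≅ Z^7, C_1 ≅ Z^9.

∂_1: C_1 → C_0 maps an edge to its endpoints' difference, ∂[p,q] = q − p. For instance
  ∂[v_0,v_1] = [v_1] − [v_0].
The resulting 7×9 matrix has rank 6, and its Smith normal form has invariant factors (1,1,1,1,1,1).

Now H_k = ker ∂_k / im ∂_{k+1}, so:

  H_0: rank C_0 − rank ∂_1 = 7 − 6 = 1, and the invariant factors of ∂_1 are all 1, so H_0 ≅ Z.
  H_1: rank ker ∂_1 − rank ∂_2 = (9 − 6) − 0 = 3, and there is no ∂_2, so H_1 ≅ Z^3.

H_0 = Z,  H_1 = Z^3.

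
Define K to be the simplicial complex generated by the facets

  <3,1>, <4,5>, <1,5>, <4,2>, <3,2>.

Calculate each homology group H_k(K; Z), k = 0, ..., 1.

Take the total order 1 < 2 < 3 < 4 < 5 on the vertex set. Then K (dimension 1) consists of the simplices:

  0-simplices (5): [1], [2], [3], [4], [5]
  1-simplices (5): [1,3], [1,5], [2,3], [2,4], [4,5]

Hence C_0 ≅ Z^5, C_1 ≅ Z^5.

Boundary ∂_1: C_1 → C_0 maps an edge to its endpoints' difference, ∂[p,q] = q − p. For instance
  ∂[2,4] = [4] − [2].
The resulting 5×5 matrix has rank 4, and its Smith normal form has invariant factors (1,1,1,1).

Now H_k = ker ∂_k / im ∂_{k+1}, so:

  H_0: rank C_0 − rank ∂_1 = 5 − 4 = 1, and the invariant factors of ∂_1 are all 1, so H_0 = Z.
  H_1: rank ker ∂_1 − rank ∂_2 = (5 − 4) − 0 = 1, and there is no ∂_2, so H_1 = Z.

As a check, the Euler characteristic is 5 − 5 = 0, which agrees with 1 − 1 = 0.
(K is a triangulation of the circle S^1.)

H_0 ≅ Z,  H_1 ≅ Z.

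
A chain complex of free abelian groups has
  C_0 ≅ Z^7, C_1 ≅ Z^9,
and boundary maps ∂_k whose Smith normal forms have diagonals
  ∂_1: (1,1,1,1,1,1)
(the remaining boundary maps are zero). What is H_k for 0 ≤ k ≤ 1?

H_0: b_0 = 7 − 0 − 6 = 1; torsion from ∂_1 factors > 1: none. So H_0 ≅ Z.
H_1: b_1 = 9 − 6 − 0 = 3; torsion from ∂_2 factors > 1: none. So H_1 ≅ Z^3.

H_0 ≅ Z,  H_1 ≅ Z^3.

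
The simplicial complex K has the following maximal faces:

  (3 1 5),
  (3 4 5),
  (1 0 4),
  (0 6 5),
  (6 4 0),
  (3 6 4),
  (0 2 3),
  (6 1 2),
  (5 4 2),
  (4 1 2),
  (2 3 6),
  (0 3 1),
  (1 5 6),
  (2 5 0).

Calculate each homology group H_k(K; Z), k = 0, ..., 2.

Order the vertices as 0 < 1 < 2 < 3 < 4 < 5 < 6. Listing each simplex with vertices in this order, K has dimension 2 with simplices:

  0-simplices (7): [0], [1], [2], [3], [4], [5], [6]
  1-simplices (21): [0,1], [0,2], [0,3], [0,4], [0,5], [0,6], [1,2], [1,3], [1,4], [1,5], [1,6], [2,3], [2,4], [2,5], [2,6], [3,4], [3,5], [3,6], [4,5], [4,6], [5,6]
  2-simplices (14): [0,1,3], [0,1,4], [0,2,3], [0,2,5], [0,4,6], [0,5,6], [1,2,4], [1,2,6], [1,3,5], [1,5,6], [2,3,6], [2,4,5], [3,4,5], [3,4,6]

giving chain groups C_0 ≅ Z^7, C_1 ≅ Z^21, C_2 ≅ Z^14.

The boundary map ∂_1: C_1 → C_0 is given by ∂[p,q] = [q] − [p].
This gives a 7×21 integer matrix of rank 6; reducing to Smith normal form yields diagonal entries (1,1,1,1,1,1).

Boundary ∂_2: C_2 → C_1 sends each 2-simplex [p,q,r] to [q,r] − [p,r] + [p,q]. For instance
  ∂[0,2,3] = [2,3] − [0,3] + [0,2],
  ∂[0,2,5] = [2,5] − [0,5] + [0,2].
The resulting 21×14 matrix has rank 13, and its Smith normal form has invariant factors (1,1,1,1,1,1,1,1,1,1,1,1,1).

Reading off H_k = ker ∂_k / im ∂_{k+1}:

  H_0: rank C_0 − rank ∂_1 = 7 − 6 = 1, and the invariant factors of ∂_1 are all 1, so H_0 = Z.
  H_1: rank ker ∂_1 − rank ∂_2 = (21 − 6) − 13 = 2, and the invariant factors of ∂_2 are all 1, so H_1 = Z^2.
  H_2: rank ker ∂_2 − rank ∂_3 = (14 − 13) − 0 = 1, and there is no ∂_3, so H_2 = Z.

H_0 ≅ Z,  H_1 ≅ Z^2,  H_2 ≅ Z.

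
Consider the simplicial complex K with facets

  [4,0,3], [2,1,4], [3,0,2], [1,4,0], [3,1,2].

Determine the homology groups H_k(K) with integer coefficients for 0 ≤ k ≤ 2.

Order the vertices as 0 < 1 < 2 < 3 < 4. Listing each simplex with vertices in this order, K has dimension 2 with simplices:

  0-simplices (5): [0], [1], [2], [3], [4]
  1-simplices (10): [0,1], [0,2], [0,3], [0,4], [1,2], [1,3], [1,4], [2,3], [2,4], [3,4]
  2-simplices (5): [0,1,4], [0,2,3], [0,3,4], [1,2,3], [1,2,4]

so the chain groups are C_0 ≅ Z^5, C_1 ≅ Z^10, C_2 ≅ Z^5.

∂_1: C_1 → C_0 maps an edge to its endpoints' difference, ∂[p,q] = q − p. For instance
  ∂[0,2] = [2] − [0].
The resulting 5×10 matrix has rank 4, and its Smith normal form has invariant factors (1,1,1,1).

∂_2: C_2 → C_1 sends each 2-simplex [p,q,r] to [q,r] − [p,r] + [p,q]. For instance
  ∂[1,2,4] = [2,4] − [1,4] + [1,2],
  ∂[0,2,3] = [2,3] − [0,3] + [0,2].
As a 10×5 matrix over Z this has rank 5, with invariant factors (1,1,1,1,1).

Reading off H_k = ker ∂_k / im ∂_{k+1}:

  H_0: rank C_0 − rank ∂_1 = 5 − 4 = 1, and the invariant factors of ∂_1 are all 1, so H_0 ≅ Z.
  H_1: rank ker ∂_1 − rank ∂_2 = (10 − 4) − 5 = 1, and the invariant factors of ∂_2 are all 1, so H_1 ≅ Z.
  H_2: rank ker ∂_2 − rank ∂_3 = (5 − 5) − 0 = 0, and there is no ∂_3, so H_2 ≅ 0.

H_0 = Z,  H_1 = Z,  H_2 = 0.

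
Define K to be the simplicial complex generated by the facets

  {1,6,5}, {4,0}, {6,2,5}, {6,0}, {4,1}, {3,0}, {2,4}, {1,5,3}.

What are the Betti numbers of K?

b_0 = 1, b_1 = 3, b_2 = 0.

We work with the vertex ordering 0 < 1 < 2 < 3 < 4 < 5 < 6. The simplices of K, each written with vertices in increasing order, are:

  0-simplices (7): [0], [1], [2], [3], [4], [5], [6]
  1-simplices (12): [0,3], [0,4], [0,6], [1,3], [1,4], [1,5], [1,6], [2,4], [2,5], [2,6], [3,5], [5,6]
  2-simplices (3): [1,3,5], [1,5,6], [2,5,6]

so the chain groups are C_0 ≅ Z^7, C_1 ≅ Z^12, C_2 ≅ Z^3.

The boundary map ∂_1: C_1 → C_0 sends each edge [p,q] (with p < q) to q − p. For instance
  ∂[2,6] = [6] − [2].
This gives a 7×12 integer matrix of rank 6; reducing to Smith normal form yields diagonal entries (1,1,1,1,1,1).

Boundary ∂_2: C_2 → C_1 maps a triangle to the signed sum of its edges. For instance
  ∂[1,3,5] = [3,5] − [1,5] + [1,3],
  ∂[2,5,6] = [5,6] − [2,6] + [2,5].
The 12×3 boundary matrix has rank 3 and Smith normal form diag(1,1,1).

Reading off H_k = ker ∂_k / im ∂_{k+1}:

  H_0: rank C_0 − rank ∂_1 = 7 − 6 = 1, and the invariant factors of ∂_1 are all 1, so H_0 ≅ Z.
  H_1: rank ker ∂_1 − rank ∂_2 = (12 − 6) − 3 = 3, and the invariant factors of ∂_2 are all 1, so H_1 ≅ Z^3.
  H_2: rank ker ∂_2 − rank ∂_3 = (3 − 3) − 0 = 0, and there is no ∂_3, so H_2 ≅ 0.

As a check, the Euler characteristic is 7 − 12 + 3 = -2, which agrees with 1 − 3 + 0 = -2.

Hence the Betti numbers are b_0 = 1, b_1 = 3, b_2 = 0.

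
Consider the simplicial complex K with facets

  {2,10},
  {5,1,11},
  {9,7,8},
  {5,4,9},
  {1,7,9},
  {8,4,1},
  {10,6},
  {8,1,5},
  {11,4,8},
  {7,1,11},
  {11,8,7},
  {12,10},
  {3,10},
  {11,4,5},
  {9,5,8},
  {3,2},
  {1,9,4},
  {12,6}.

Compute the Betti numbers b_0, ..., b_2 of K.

Take the total order 1 < 2 < 3 < 4 < 5 < 6 < 7 < 8 < 9 < 10 < 11 < 12 on the vertex set. Then K (dimension 2) consists of the simplices:

  0-simplices (12): [1], [2], [3], [4], [5], [6], [7], [8], [9], [10], [11], [12]
  1-simplices (24): (24 of them)
  2-simplices (12): [1,4,8], [1,4,9], [1,5,8], [1,5,11], [1,7,9], [1,7,11], [4,5,9], [4,5,11], [4,8,11], [5,8,9], [7,8,9], [7,8,11]

so the chain groups are C_0 ≅ Z^12, C_1 ≅ Z^24, C_2 ≅ Z^12.

∂_1: C_1 → C_0 is given by ∂[p,q] = [q] − [p]. For instance
  ∂[5,11] = [11] − [5].
The resulting 12×24 matrix has rank 10, and its Smith normal form has invariant factors (1,1,1,1,1,1,1,1,1,1).

The boundary map ∂_2: C_2 → C_1 maps a triangle to the signed sum of its edges. For instance
  ∂[1,4,8] = [4,8] − [1,8] + [1,4],
  ∂[1,5,8] = [5,8] − [1,8] + [1,5].
This gives a 24×12 integer matrix of rank 12; reducing to Smith normal form yields diagonal entries (1,1,1,1,1,1,1,1,1,1,1,2).

Now H_k = ker ∂_k / im ∂_{k+1}, so:

  H_0: rank C_0 − rank ∂_1 = 12 − 10 = 2, and the invariant factors of ∂_1 are all 1, so H_0 = Z^2.
  H_1: rank ker ∂_1 − rank ∂_2 = (24 − 10) − 12 = 2, and ∂_2 has invariant factor 2 > 1, so H_1 = Z^2 ⊕ Z/2.
  H_2: rank ker ∂_2 − rank ∂_3 = (12 − 12) − 0 = 0, and there is no ∂_3, so H_2 = 0.

As a check, the Euler characteristic is 12 − 24 + 12 = 0, which agrees with 2 − 2 + 0 = 0.

Hence the Betti numbers are b_0 = 2, b_1 = 2, b_2 = 0.

b_0 = 2, b_1 = 2, b_2 = 0.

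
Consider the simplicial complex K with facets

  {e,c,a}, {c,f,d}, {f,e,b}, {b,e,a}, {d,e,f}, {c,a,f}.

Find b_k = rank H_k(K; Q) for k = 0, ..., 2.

b_0 = 1, b_1 = 1, b_2 = 0.

K has 6 vertices, 12 edges, 6 triangles.
rank ∂_0 = 0, rank ∂_1 = 5 ⇒ b_0 = 6 − 0 − 5 = 1; all invariant factors of ∂_1 are 1 so no torsion. So H_0 = Z.
rank ∂_1 = 5, rank ∂_2 = 6 ⇒ b_1 = 12 − 5 − 6 = 1; all invariant factors of ∂_2 are 1 so no torsion. So H_1 = Z.
rank ∂_2 = 6, rank ∂_3 = 0 ⇒ b_2 = 6 − 6 − 0 = 0. So H_2 = 0.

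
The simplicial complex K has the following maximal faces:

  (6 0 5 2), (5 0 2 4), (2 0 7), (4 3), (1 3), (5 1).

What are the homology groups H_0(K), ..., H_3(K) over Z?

Order the vertices as 0 < 1 < 2 < 3 < 4 < 5 < 6 < 7. Listing each simplex with vertices in this order, K has dimension 3 with simplices:

  0-simplices (8): [0], [1], [2], [3], [4], [5], [6], [7]
  1-simplices (14): [0,2], [0,4], [0,5], [0,6], [0,7], [1,3], [1,5], [2,4], [2,5], [2,6], [2,7], [3,4], [4,5], [5,6]
  2-simplices (8): [0,2,4], [0,2,5], [0,2,6], [0,2,7], [0,4,5], [0,5,6], [2,4,5], [2,5,6]
  3-simplices (2): [0,2,4,5], [0,2,5,6]

giving chain groups C_0 ≅ Z^8, C_1 ≅ Z^14, C_2 ≅ Z^8, C_3 ≅ Z^2.

The boundary map ∂_1: C_1 → C_0 is given by ∂[p,q] = [q] − [p]. For instance
  ∂[0,6] = [6] − [0].
The resulting 8×14 matrix has rank 7, and its Smith normal form has invariant factors (1,1,1,1,1,1,1).

The boundary map ∂_2: C_2 → C_1 sends each 2-simplex [p,q,r] to [q,r] − [p,r] + [p,q]. For instance
  ∂[0,2,4] = [2,4] − [0,4] + [0,2],
  ∂[2,5,6] = [5,6] − [2,6] + [2,5].
This gives a 14×8 integer matrix of rank 6; reducing to Smith normal form yields diagonal entries (1,1,1,1,1,1).

The boundary map ∂_3: C_3 → C_2 sends each 3-simplex σ to the alternating sum Σ_i (−1)^i (σ with its i-th vertex removed). For instance
  ∂[0,2,4,5] = [2,4,5] − [0,4,5] + [0,2,5] − [0,2,4],
  ∂[0,2,5,6] = [2,5,6] − [0,5,6] + [0,2,6] − [0,2,5].
The 8×2 boundary matrix has rank 2 and Smith normal form diag(1,1).

Now H_k = ker ∂_k / im ∂_{k+1}, so:

  H_0: rank C_0 − rank ∂_1 = 8 − 7 = 1, and the invariant factors of ∂_1 are all 1, so H_0 = Z.
  H_1: rank ker ∂_1 − rank ∂_2 = (14 − 7) − 6 = 1, and the invariant factors of ∂_2 are all 1, so H_1 = Z.
  H_2: rank ker ∂_2 − rank ∂_3 = (8 − 6) − 2 = 0, and the invariant factors of ∂_3 are all 1, so H_2 = 0.
  H_3: rank ker ∂_3 − rank ∂_4 = (2 − 2) − 0 = 0, and there is no ∂_4, so H_3 = 0.

As a check, the Euler characteristic is 8 − 14 + 8 − 2 = 0, which agrees with 1 − 1 + 0 − 0 = 0.

H_0 ≅ Z,  H_1 ≅ Z,  H_2 = 0,  H_3 = 0.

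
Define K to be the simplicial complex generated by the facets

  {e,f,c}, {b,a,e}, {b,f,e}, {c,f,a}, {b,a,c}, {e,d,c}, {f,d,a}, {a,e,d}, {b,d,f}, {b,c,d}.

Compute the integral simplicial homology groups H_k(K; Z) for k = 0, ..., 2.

K has 6 vertices, 15 edges, 10 triangles.
rank ∂_0 = 0, rank ∂_1 = 5 ⇒ b_0 = 6 − 0 − 5 = 1; all invariant factors of ∂_1 are 1 so no torsion. So H_0 = Z.
rank ∂_1 = 5, rank ∂_2 = 10 ⇒ b_1 = 15 − 5 − 10 = 0; ∂_2 has invariant factor(s) [2] giving torsion. So H_1 = Z/2.
rank ∂_2 = 10, rank ∂_3 = 0 ⇒ b_2 = 10 − 10 − 0 = 0. So H_2 = 0.

H_0 ≅ Z,  H_1 ≅ Z/2,  H_2 = 0.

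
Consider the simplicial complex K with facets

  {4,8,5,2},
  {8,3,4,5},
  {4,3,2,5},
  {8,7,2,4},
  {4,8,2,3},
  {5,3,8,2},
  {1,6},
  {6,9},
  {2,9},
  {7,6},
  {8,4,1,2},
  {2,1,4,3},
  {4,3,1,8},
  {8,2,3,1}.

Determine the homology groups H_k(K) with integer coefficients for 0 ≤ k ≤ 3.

H_0 ≅ Z,  H_1 ≅ Z^2,  H_2 = 0,  H_3 ≅ Z^2.

Order the vertices as 1 < 2 < 3 < 4 < 5 < 6 < 7 < 8 < 9. Listing each simplex with vertices in this order, K has dimension 3 with simplices:

  0-simplices (9): [1], [2], [3], [4], [5], [6], [7], [8], [9]
  1-simplices (21): [1,2], [1,3], [1,4], [1,6], [1,8], [2,3], [2,4], [2,5], [2,7], [2,8], [2,9], [3,4], [3,5], [3,8], [4,5], [4,7], [4,8], [5,8], [6,7], [6,9], [7,8]
  2-simplices (19): (19 of them)
  3-simplices (10): [1,2,3,4], [1,2,3,8], [1,2,4,8], [1,3,4,8], [2,3,4,5], [2,3,4,8], [2,3,5,8], [2,4,5,8], [2,4,7,8], [3,4,5,8]

so the chain groups are C_0 ≅ Z^9, C_1 ≅ Z^21, C_2 ≅ Z^19, C_3 ≅ Z^10.

∂_1: C_1 → C_0 is given by ∂[p,q] = [q] − [p]. For instance
  ∂[1,6] = [6] − [1].
This gives a 9×21 integer matrix of rank 8; reducing to Smith normal form yields diagonal entries (1,1,1,1,1,1,1,1).

∂_2: C_2 → C_1 acts by ∂[p,q,r] = [q,r] − [p,r] + [p,q]. For instance
  ∂[2,7,8] = [7,8] − [2,8] + [2,7],
  ∂[3,5,8] = [5,8] − [3,8] + [3,5].
This gives a 21×19 integer matrix of rank 11; reducing to Smith normal form yields diagonal entries (1,1,1,1,1,1,1,1,1,1,1).

Boundary ∂_3: C_3 → C_2 sends each 3-simplex σ to the alternating sum Σ_i (−1)^i (σ with its i-th vertex removed). For instance
  ∂[2,3,5,8] = [3,5,8] − [2,5,8] + [2,3,8] − [2,3,5],
  ∂[1,2,4,8] = [2,4,8] − [1,4,8] + [1,2,8] − [1,2,4].
The 19×10 boundary matrix has rank 8 and Smith normal form diag(1,1,1,1,1,1,1,1).

Now H_k = ker ∂_k / im ∂_{k+1}, so:

  H_0: rank C_0 − rank ∂_1 = 9 − 8 = 1, and the invariant factors of ∂_1 are all 1, so H_0 = Z.
  H_1: rank ker ∂_1 − rank ∂_2 = (21 − 8) − 11 = 2, and the invariant factors of ∂_2 are all 1, so H_1 = Z^2.
  H_2: rank ker ∂_2 − rank ∂_3 = (19 − 11) − 8 = 0, and the invariant factors of ∂_3 are all 1, so H_2 = 0.
  H_3: rank ker ∂_3 − rank ∂_4 = (10 − 8) − 0 = 2, and there is no ∂_4, so H_3 = Z^2.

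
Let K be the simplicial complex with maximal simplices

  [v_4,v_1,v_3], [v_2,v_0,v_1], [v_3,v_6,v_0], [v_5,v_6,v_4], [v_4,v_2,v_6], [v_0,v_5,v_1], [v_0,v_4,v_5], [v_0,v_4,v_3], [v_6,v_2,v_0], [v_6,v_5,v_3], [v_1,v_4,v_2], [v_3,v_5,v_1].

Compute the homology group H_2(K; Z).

Take the total order v_0 < v_1 < v_2 < v_3 < v_4 < v_5 < v_6 on the vertex set. Then K (dimension 2) consists of the simplices:

  0-simplices (7): [v_0], [v_1], [v_2], [v_3], [v_4], [v_5], [v_6]
  1-simplices (18): (18 of them)
  2-simplices (12): (12 of them)

giving chain groups C_0 ≅ Z^7, C_1 ≅ Z^18, C_2 ≅ Z^12.

The boundary map ∂_1: C_1 → C_0 maps an edge to its endpoints' difference, ∂[p,q] = q − p. For instance
  ∂[v_0,v_2] = [v_2] − [v_0].
As a 7×18 matrix over Z this has rank 6, with invariant factors (1,1,1,1,1,1).

Boundary ∂_2: C_2 → C_1 acts by ∂[p,q,r] = [q,r] − [p,r] + [p,q]. For instance
  ∂[v_0,v_1,v_5] = [v_1,v_5] − [v_0,v_5] + [v_0,v_1],
  ∂[v_0,v_2,v_6] = [v_2,v_6] − [v_0,v_6] + [v_0,v_2].
The resulting 18×12 matrix has rank 12, and its Smith normal form has invariant factors (1,1,1,1,1,1,1,1,1,1,1,2).

From H_k ≅ ker(∂_k) / im(∂_{k+1}) we obtain:

  H_2: rank ker ∂_2 − rank ∂_3 = (12 − 12) − 0 = 0, and there is no ∂_3, so H_2 = 0.

H_2 ≅ 0.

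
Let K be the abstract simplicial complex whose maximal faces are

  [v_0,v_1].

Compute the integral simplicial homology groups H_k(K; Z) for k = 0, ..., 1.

H_0 = Z,  H_1 = 0.

We work with the vertex ordering v_0 < v_1. The simplices of K, each written with vertices in increasing order, are:

  0-simplices (2): [v_0], [v_1]
  1-simplices (1): [v_0,v_1]

Hence C_0 ≅ Z^2, C_1 ≅ Z^1.

∂_1: C_1 → C_0 is given by ∂[p,q] = [q] − [p]. For instance
  ∂[v_0,v_1] = [v_1] − [v_0].
This gives a 2×1 integer matrix of rank 1; reducing to Smith normal form yields diagonal entries (1).

Computing H_k = (kernel of ∂_k) / (image of ∂_{k+1}):

  H_0: rank C_0 − rank ∂_1 = 2 − 1 = 1, and the invariant factors of ∂_1 are all 1, so H_0 = Z.
  H_1: rank ker ∂_1 − rank ∂_2 = (1 − 1) − 0 = 0, and there is no ∂_2, so H_1 = 0.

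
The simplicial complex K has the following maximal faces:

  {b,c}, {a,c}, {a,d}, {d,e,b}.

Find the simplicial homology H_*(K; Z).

We work with the vertex ordering a < b < c < d < e. The simplices of K, each written with vertices in increasing order, are:

  0-simplices (5): a, b, c, d, e
  1-simplices (6): ac, ad, bc, bd, be, de
  2-simplices (1): bde

so the chain groups are C_0 ≅ Z^5, C_1 ≅ Z^6, C_2 ≅ Z^1.

∂_1: C_1 → C_0 maps an edge to its endpoints' difference, ∂[p,q] = q − p.
This gives a 5×6 integer matrix of rank 4; reducing to Smith normal form yields diagonal entries (1,1,1,1).

The boundary map ∂_2: C_2 → C_1 sends each 2-simplex [p,q,r] to [q,r] − [p,r] + [p,q]. For instance
  ∂bde = de − be + bd.
As a 6×1 matrix over Z this has rank 1, with invariant factors (1).

Reading off H_k = ker ∂_k / im ∂_{k+1}:

  H_0: rank C_0 − rank ∂_1 = 5 − 4 = 1, and the invariant factors of ∂_1 are all 1, so H_0 = Z.
  H_1: rank ker ∂_1 − rank ∂_2 = (6 − 4) − 1 = 1, and the invariant factors of ∂_2 are all 1, so H_1 = Z.
  H_2: rank ker ∂_2 − rank ∂_3 = (1 − 1) − 0 = 0, and there is no ∂_3, so H_2 = 0.

As a check, the Euler characteristic is 5 − 6 + 1 = 0, which agrees with 1 − 1 + 0 = 0.

H_0 ≅ Z,  H_1 ≅ Z,  H_2 = 0.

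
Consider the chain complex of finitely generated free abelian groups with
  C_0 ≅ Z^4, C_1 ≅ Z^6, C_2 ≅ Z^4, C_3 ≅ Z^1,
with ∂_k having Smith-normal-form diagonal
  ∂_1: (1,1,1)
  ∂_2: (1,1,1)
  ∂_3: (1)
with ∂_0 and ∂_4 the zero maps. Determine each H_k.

H_0 ≅ Z,  H_1 = 0,  H_2 = 0,  H_3 = 0.

H_0: b_0 = 4 − 0 − 3 = 1; torsion from ∂_1 factors > 1: none. So H_0 ≅ Z.
H_1: b_1 = 6 − 3 − 3 = 0; torsion from ∂_2 factors > 1: none. So H_1 ≅ 0.
H_2: b_2 = 4 − 3 − 1 = 0; torsion from ∂_3 factors > 1: none. So H_2 ≅ 0.
H_3: b_3 = 1 − 1 − 0 = 0; torsion from ∂_4 factors > 1: none. So H_3 ≅ 0.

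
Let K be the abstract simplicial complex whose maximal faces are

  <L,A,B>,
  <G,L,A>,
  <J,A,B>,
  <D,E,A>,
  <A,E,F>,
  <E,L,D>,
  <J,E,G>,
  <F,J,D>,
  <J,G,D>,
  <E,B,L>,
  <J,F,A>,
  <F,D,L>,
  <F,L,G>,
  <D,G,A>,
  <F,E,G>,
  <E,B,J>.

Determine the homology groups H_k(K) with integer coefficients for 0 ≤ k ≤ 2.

H_0 ≅ Z,  H_1 ≅ Z^2,  H_2 ≅ Z.

Fix the vertex order A < B < D < E < F < G < J < L and write every simplex with vertices in increasing order. Then dim K = 2 and the simplices of K are:

  0-simplices (8): A, B, D, E, F, G, J, L
  1-simplices (24): AB, AD, AE, AF, AG, AJ, AL, BE, BJ, BL, DE, DF, DG, DJ, DL, EF, EG, EJ, EL, FG, FJ, FL, GJ, GL
  2-simplices (16): ABJ, ABL, ADE, ADG, AEF, AFJ, AGL, BEJ, BEL, DEL, DFJ, DFL, DGJ, EFG, EGJ, FGL

giving chain groups C_0 ≅ Z^8, C_1 ≅ Z^24, C_2 ≅ Z^16.

∂_1: C_1 → C_0 is given by ∂[p,q] = [q] − [p].
The 8×24 boundary matrix has rank 7 and Smith normal form diag(1,1,1,1,1,1,1).

∂_2: C_2 → C_1 acts by ∂[p,q,r] = [q,r] − [p,r] + [p,q]. For instance
  ∂AEF = EF − AF + AE,
  ∂DEL = EL − DL + DE.
The resulting 24×16 matrix has rank 15, and its Smith normal form has invariant factors (1,1,1,1,1,1,1,1,1,1,1,1,1,1,1).

Now H_k = ker ∂_k / im ∂_{k+1}, so:

  H_0: rank C_0 − rank ∂_1 = 8 − 7 = 1, and the invariant factors of ∂_1 are all 1, so H_0 = Z.
  H_1: rank ker ∂_1 − rank ∂_2 = (24 − 7) − 15 = 2, and the invariant factors of ∂_2 are all 1, so H_1 = Z^2.
  H_2: rank ker ∂_2 − rank ∂_3 = (16 − 15) − 0 = 1, and there is no ∂_3, so H_2 = Z.

(K is a triangulation of the torus T^2.)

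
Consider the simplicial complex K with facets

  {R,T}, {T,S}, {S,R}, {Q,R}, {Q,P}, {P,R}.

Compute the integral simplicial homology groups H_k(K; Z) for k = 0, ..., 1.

H_0 ≅ Z,  H_1 ≅ Z^2.

Order the vertices as P < Q < R < S < T. Listing each simplex with vertices in this order, K has dimension 1 with simplices:

  0-simplices (5): P, Q, R, S, T
  1-simplices (6): PQ, PR, QR, RS, RT, ST

so the chain groups are C_0 ≅ Z^5, C_1 ≅ Z^6.

∂_1: C_1 → C_0 maps an edge to its endpoints' difference, ∂[p,q] = q − p. For instance
  ∂RT = T − R.
As a 5×6 matrix over Z this has rank 4, with invariant factors (1,1,1,1).

Now H_k = ker ∂_k / im ∂_{k+1}, so:

  H_0: rank C_0 − rank ∂_1 = 5 − 4 = 1, and the invariant factors of ∂_1 are all 1, so H_0 = Z.
  H_1: rank ker ∂_1 − rank ∂_2 = (6 − 4) − 0 = 2, and there is no ∂_2, so H_1 = Z^2.

As a check, the Euler characteristic is 5 − 6 = -1, which agrees with 1 − 2 = -1.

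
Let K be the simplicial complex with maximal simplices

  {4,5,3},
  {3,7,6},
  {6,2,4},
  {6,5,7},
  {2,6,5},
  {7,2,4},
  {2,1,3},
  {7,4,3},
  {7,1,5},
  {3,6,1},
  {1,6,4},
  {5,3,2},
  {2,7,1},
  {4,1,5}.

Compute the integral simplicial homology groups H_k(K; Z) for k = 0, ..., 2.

Fix the vertex order 1 < 2 < 3 < 4 < 5 < 6 < 7 and write every simplex with vertices in increasing order. Then dim K = 2 and the simplices of K are:

  0-simplices (7): [1], [2], [3], [4], [5], [6], [7]
  1-simplices (21): [1,2], [1,3], [1,4], [1,5], [1,6], [1,7], [2,3], [2,4], [2,5], [2,6], [2,7], [3,4], [3,5], [3,6], [3,7], [4,5], [4,6], [4,7], [5,6], [5,7], [6,7]
  2-simplices (14): [1,2,3], [1,2,7], [1,3,6], [1,4,5], [1,4,6], [1,5,7], [2,3,5], [2,4,6], [2,4,7], [2,5,6], [3,4,5], [3,4,7], [3,6,7], [5,6,7]

so the chain groups are C_0 ≅ Z^7, C_1 ≅ Z^21, C_2 ≅ Z^14.

The boundary map ∂_1: C_1 → C_0 sends each edge [p,q] (with p < q) to q − p. For instance
  ∂[3,6] = [6] − [3].
This gives a 7×21 integer matrix of rank 6; reducing to Smith normal form yields diagonal entries (1,1,1,1,1,1).

∂_2: C_2 → C_1 maps a triangle to the signed sum of its edges. For instance
  ∂[5,6,7] = [6,7] − [5,7] + [5,6],
  ∂[1,4,6] = [4,6] − [1,6] + [1,4].
The 21×14 boundary matrix has rank 13 and Smith normal form diag(1,1,1,1,1,1,1,1,1,1,1,1,1).

Reading off H_k = ker ∂_k / im ∂_{k+1}:

  H_0: rank C_0 − rank ∂_1 = 7 − 6 = 1, and the invariant factors of ∂_1 are all 1, so H_0 ≅ Z.
  H_1: rank ker ∂_1 − rank ∂_2 = (21 − 6) − 13 = 2, and the invariant factors of ∂_2 are all 1, so H_1 ≅ Z^2.
  H_2: rank ker ∂_2 − rank ∂_3 = (14 − 13) − 0 = 1, and there is no ∂_3, so H_2 ≅ Z.

H_0 ≅ Z,  H_1 ≅ Z^2,  H_2 ≅ Z.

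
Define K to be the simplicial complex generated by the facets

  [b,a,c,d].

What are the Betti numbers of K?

b_0 = 1, b_1 = 0, b_2 = 0, b_3 = 0.

Fix the vertex order a < b < c < d and write every simplex with vertices in increasing order. Then dim K = 3 and the simplices of K are:

  0-simplices (4): a, b, c, d
  1-simplices (6): ab, ac, ad, bc, bd, cd
  2-simplices (4): abc, abd, acd, bcd
  3-simplices (1): abcd

Hence C_0 ≅ Z^4, C_1 ≅ Z^6, C_2 ≅ Z^4, C_3 ≅ Z^1.

∂_1: C_1 → C_0 is given by ∂[p,q] = [q] − [p].
The 4×6 boundary matrix has rank 3 and Smith normal form diag(1,1,1).

∂_2: C_2 → C_1 acts by ∂[p,q,r] = [q,r] − [p,r] + [p,q]. For instance
  ∂acd = cd − ad + ac,
  ∂bcd = cd − bd + bc.
As a 6×4 matrix over Z this has rank 3, with invariant factors (1,1,1).

∂_3: C_3 → C_2 sends each 3-simplex σ to the alternating sum Σ_i (−1)^i (σ with its i-th vertex removed). For instance
  ∂abcd = bcd − acd + abd − abc.
This gives a 4×1 integer matrix of rank 1; reducing to Smith normal form yields diagonal entries (1).

From H_k ≅ ker(∂_k) / im(∂_{k+1}) we obtain:

  H_0: rank C_0 − rank ∂_1 = 4 − 3 = 1, and the invariant factors of ∂_1 are all 1, so H_0 ≅ Z.
  H_1: rank ker ∂_1 − rank ∂_2 = (6 − 3) − 3 = 0, and the invariant factors of ∂_2 are all 1, so H_1 ≅ 0.
  H_2: rank ker ∂_2 − rank ∂_3 = (4 − 3) − 1 = 0, and the invariant factors of ∂_3 are all 1, so H_2 ≅ 0.
  H_3: rank ker ∂_3 − rank ∂_4 = (1 − 1) − 0 = 0, and there is no ∂_4, so H_3 ≅ 0.

As a check, the Euler characteristic is 4 − 6 + 4 − 1 = 1, which agrees with 1 − 0 + 0 − 0 = 1.

Hence the Betti numbers are b_0 = 1, b_1 = 0, b_2 = 0, b_3 = 0.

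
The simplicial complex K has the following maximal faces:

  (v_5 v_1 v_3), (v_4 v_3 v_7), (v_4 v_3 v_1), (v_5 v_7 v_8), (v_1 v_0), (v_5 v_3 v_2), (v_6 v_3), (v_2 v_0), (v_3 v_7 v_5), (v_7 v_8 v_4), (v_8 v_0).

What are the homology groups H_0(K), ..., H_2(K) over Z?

H_0 ≅ Z,  H_1 ≅ Z^2,  H_2 = 0.

We work with the vertex ordering v_0 < v_1 < v_2 < v_3 < v_4 < v_5 < v_6 < v_7 < v_8. The simplices of K, each written with vertices in increasing order, are:

  0-simplices (9): [v_0], [v_1], [v_2], [v_3], [v_4], [v_5], [v_6], [v_7], [v_8]
  1-simplices (17): (17 of them)
  2-simplices (7): [v_1,v_3,v_4], [v_1,v_3,v_5], [v_2,v_3,v_5], [v_3,v_4,v_7], [v_3,v_5,v_7], [v_4,v_7,v_8], [v_5,v_7,v_8]

Hence C_0 ≅ Z^9, C_1 ≅ Z^17, C_2 ≅ Z^7.

The boundary map ∂_1: C_1 → C_0 maps an edge to its endpoints' difference, ∂[p,q] = q − p. For instance
  ∂[v_7,v_8] = [v_8] − [v_7].
As a 9×17 matrix over Z this has rank 8, with invariant factors (1,1,1,1,1,1,1,1).

∂_2: C_2 → C_1 acts by ∂[p,q,r] = [q,r] − [p,r] + [p,q]. For instance
  ∂[v_1,v_3,v_5] = [v_3,v_5] − [v_1,v_5] + [v_1,v_3],
  ∂[v_2,v_3,v_5] = [v_3,v_5] − [v_2,v_5] + [v_2,v_3].
This gives a 17×7 integer matrix of rank 7; reducing to Smith normal form yields diagonal entries (1,1,1,1,1,1,1).

Computing H_k = (kernel of ∂_k) / (image of ∂_{k+1}):

  H_0: rank C_0 − rank ∂_1 = 9 − 8 = 1, and the invariant factors of ∂_1 are all 1, so H_0 = Z.
  H_1: rank ker ∂_1 − rank ∂_2 = (17 − 8) − 7 = 2, and the invariant factors of ∂_2 are all 1, so H_1 = Z^2.
  H_2: rank ker ∂_2 − rank ∂_3 = (7 − 7) − 0 = 0, and there is no ∂_3, so H_2 = 0.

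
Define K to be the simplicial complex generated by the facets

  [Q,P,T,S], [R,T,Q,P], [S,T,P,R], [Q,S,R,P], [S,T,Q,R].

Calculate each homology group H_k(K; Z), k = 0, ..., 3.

H_0 = Z,  H_1 = 0,  H_2 = 0,  H_3 = Z.

K has 5 vertices, 10 edges, 10 triangles, 5 3-simplices.
rank ∂_0 = 0, rank ∂_1 = 4 ⇒ b_0 = 5 − 0 − 4 = 1; all invariant factors of ∂_1 are 1 so no torsion. So H_0 = Z.
rank ∂_1 = 4, rank ∂_2 = 6 ⇒ b_1 = 10 − 4 − 6 = 0; all invariant factors of ∂_2 are 1 so no torsion. So H_1 = 0.
rank ∂_2 = 6, rank ∂_3 = 4 ⇒ b_2 = 10 − 6 − 4 = 0; all invariant factors of ∂_3 are 1 so no torsion. So H_2 = 0.
rank ∂_3 = 4, rank ∂_4 = 0 ⇒ b_3 = 5 − 4 − 0 = 1. So H_3 = Z.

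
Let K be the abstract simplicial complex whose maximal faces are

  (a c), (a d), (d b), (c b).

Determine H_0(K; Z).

H_0 = Z.

Fix the vertex order a < b < c < d and write every simplex with vertices in increasing order. Then dim K = 1 and the simplices of K are:

  0-simplices (4): a, b, c, d
  1-simplices (4): ac, ad, bc, bd

so the chain groups are C_0 ≅ Z^4, C_1 ≅ Z^4.

Boundary ∂_1: C_1 → C_0 is given by ∂[p,q] = [q] − [p].
As a 4×4 matrix over Z this has rank 3, with invariant factors (1,1,1).

Computing H_k = (kernel of ∂_k) / (image of ∂_{k+1}):

  H_0: rank C_0 − rank ∂_1 = 4 − 3 = 1, and the invariant factors of ∂_1 are all 1, so H_0 = Z.

(K is a triangulation of the circle S^1.)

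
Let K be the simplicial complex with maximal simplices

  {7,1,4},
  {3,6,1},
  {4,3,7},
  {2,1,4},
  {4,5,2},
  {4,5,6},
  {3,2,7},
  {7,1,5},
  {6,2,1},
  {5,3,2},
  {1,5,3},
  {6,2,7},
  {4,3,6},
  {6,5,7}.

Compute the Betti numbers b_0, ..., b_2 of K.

b_0 = 1, b_1 = 2, b_2 = 1.

Order the vertices as 1 < 2 < 3 < 4 < 5 < 6 < 7. Listing each simplex with vertices in this order, K has dimension 2 with simplices:

  0-simplices (7): [1], [2], [3], [4], [5], [6], [7]
  1-simplices (21): [1,2], [1,3], [1,4], [1,5], [1,6], [1,7], [2,3], [2,4], [2,5], [2,6], [2,7], [3,4], [3,5], [3,6], [3,7], [4,5], [4,6], [4,7], [5,6], [5,7], [6,7]
  2-simplices (14): [1,2,4], [1,2,6], [1,3,5], [1,3,6], [1,4,7], [1,5,7], [2,3,5], [2,3,7], [2,4,5], [2,6,7], [3,4,6], [3,4,7], [4,5,6], [5,6,7]

so the chain groups are C_0 ≅ Z^7, C_1 ≅ Z^21, C_2 ≅ Z^14.

∂_1: C_1 → C_0 maps an edge to its endpoints' difference, ∂[p,q] = q − p. For instance
  ∂[1,7] = [7] − [1].
The resulting 7×21 matrix has rank 6, and its Smith normal form has invariant factors (1,1,1,1,1,1).

The boundary map ∂_2: C_2 → C_1 acts by ∂[p,q,r] = [q,r] − [p,r] + [p,q]. For instance
  ∂[1,4,7] = [4,7] − [1,7] + [1,4],
  ∂[2,4,5] = [4,5] − [2,5] + [2,4].
This gives a 21×14 integer matrix of rank 13; reducing to Smith normal form yields diagonal entries (1,1,1,1,1,1,1,1,1,1,1,1,1).

Reading off H_k = ker ∂_k / im ∂_{k+1}:

  H_0: rank C_0 − rank ∂_1 = 7 − 6 = 1, and the invariant factors of ∂_1 are all 1, so H_0 = Z.
  H_1: rank ker ∂_1 − rank ∂_2 = (21 − 6) − 13 = 2, and the invariant factors of ∂_2 are all 1, so H_1 = Z^2.
  H_2: rank ker ∂_2 − rank ∂_3 = (14 − 13) − 0 = 1, and there is no ∂_3, so H_2 = Z.

As a check, the Euler characteristic is 7 − 21 + 14 = 0, which agrees with 1 − 2 + 1 = 0.

Hence the Betti numbers are b_0 = 1, b_1 = 2, b_2 = 1.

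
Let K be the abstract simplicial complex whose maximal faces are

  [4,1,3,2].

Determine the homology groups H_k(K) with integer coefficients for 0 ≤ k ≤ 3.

Take the total order 1 < 2 < 3 < 4 on the vertex set. Then K (dimension 3) consists of the simplices:

  0-simplices (4): [1], [2], [3], [4]
  1-simplices (6): [1,2], [1,3], [1,4], [2,3], [2,4], [3,4]
  2-simplices (4): [1,2,3], [1,2,4], [1,3,4], [2,3,4]
  3-simplices (1): [1,2,3,4]

Hence C_0 ≅ Z^4, C_1 ≅ Z^6, C_2 ≅ Z^4, C_3 ≅ Z^1.

∂_1: C_1 → C_0 is given by ∂[p,q] = [q] − [p]. For instance
  ∂[1,4] = [4] − [1].
The resulting 4×6 matrix has rank 3, and its Smith normal form has invariant factors (1,1,1).

The boundary map ∂_2: C_2 → C_1 maps a triangle to the signed sum of its edges. For instance
  ∂[1,3,4] = [3,4] − [1,4] + [1,3],
  ∂[1,2,4] = [2,4] − [1,4] + [1,2].
The 6×4 boundary matrix has rank 3 and Smith normal form diag(1,1,1).

The boundary map ∂_3: C_3 → C_2 sends each 3-simplex σ to the alternating sum Σ_i (−1)^i (σ with its i-th vertex removed). For instance
  ∂[1,2,3,4] = [2,3,4] − [1,3,4] + [1,2,4] − [1,2,3].
This gives a 4×1 integer matrix of rank 1; reducing to Smith normal form yields diagonal entries (1).

Now H_k = ker ∂_k / im ∂_{k+1}, so:

  H_0: rank C_0 − rank ∂_1 = 4 − 3 = 1, and the invariant factors of ∂_1 are all 1, so H_0 ≅ Z.
  H_1: rank ker ∂_1 − rank ∂_2 = (6 − 3) − 3 = 0, and the invariant factors of ∂_2 are all 1, so H_1 ≅ 0.
  H_2: rank ker ∂_2 − rank ∂_3 = (4 − 3) − 1 = 0, and the invariant factors of ∂_3 are all 1, so H_2 ≅ 0.
  H_3: rank ker ∂_3 − rank ∂_4 = (1 − 1) − 0 = 0, and there is no ∂_4, so H_3 ≅ 0.

(K is a triangulation of the 3-simplex.)

H_0 ≅ Z,  H_1 = 0,  H_2 = 0,  H_3 = 0.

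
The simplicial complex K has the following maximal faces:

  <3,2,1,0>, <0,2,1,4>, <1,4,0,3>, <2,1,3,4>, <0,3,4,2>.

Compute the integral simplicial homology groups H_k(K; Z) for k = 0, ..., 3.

H_0 = Z,  H_1 = 0,  H_2 = 0,  H_3 = Z.

K has 5 vertices, 10 edges, 10 triangles, 5 3-simplices.
rank ∂_0 = 0, rank ∂_1 = 4 ⇒ b_0 = 5 − 0 − 4 = 1; all invariant factors of ∂_1 are 1 so no torsion. So H_0 = Z.
rank ∂_1 = 4, rank ∂_2 = 6 ⇒ b_1 = 10 − 4 − 6 = 0; all invariant factors of ∂_2 are 1 so no torsion. So H_1 = 0.
rank ∂_2 = 6, rank ∂_3 = 4 ⇒ b_2 = 10 − 6 − 4 = 0; all invariant factors of ∂_3 are 1 so no torsion. So H_2 = 0.
rank ∂_3 = 4, rank ∂_4 = 0 ⇒ b_3 = 5 − 4 − 0 = 1. So H_3 = Z.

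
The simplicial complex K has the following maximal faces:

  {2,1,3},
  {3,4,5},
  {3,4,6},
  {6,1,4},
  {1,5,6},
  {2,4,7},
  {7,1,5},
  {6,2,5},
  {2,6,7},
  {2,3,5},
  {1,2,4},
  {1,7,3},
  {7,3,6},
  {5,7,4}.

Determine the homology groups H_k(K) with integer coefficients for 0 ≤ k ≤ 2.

H_0 = Z,  H_1 = Z^2,  H_2 = Z.

Order the vertices as 1 < 2 < 3 < 4 < 5 < 6 < 7. Listing each simplex with vertices in this order, K has dimension 2 with simplices:

  0-simplices (7): [1], [2], [3], [4], [5], [6], [7]
  1-simplices (21): [1,2], [1,3], [1,4], [1,5], [1,6], [1,7], [2,3], [2,4], [2,5], [2,6], [2,7], [3,4], [3,5], [3,6], [3,7], [4,5], [4,6], [4,7], [5,6], [5,7], [6,7]
  2-simplices (14): [1,2,3], [1,2,4], [1,3,7], [1,4,6], [1,5,6], [1,5,7], [2,3,5], [2,4,7], [2,5,6], [2,6,7], [3,4,5], [3,4,6], [3,6,7], [4,5,7]

so the chain groups are C_0 ≅ Z^7, C_1 ≅ Z^21, C_2 ≅ Z^14.

Boundary ∂_1: C_1 → C_0 maps an edge to its endpoints' difference, ∂[p,q] = q − p. For instance
  ∂[3,6] = [6] − [3].
The resulting 7×21 matrix has rank 6, and its Smith normal form has invariant factors (1,1,1,1,1,1).

∂_2: C_2 → C_1 sends each 2-simplex [p,q,r] to [q,r] − [p,r] + [p,q]. For instance
  ∂[1,3,7] = [3,7] − [1,7] + [1,3],
  ∂[3,6,7] = [6,7] − [3,7] + [3,6].
The resulting 21×14 matrix has rank 13, and its Smith normal form has invariant factors (1,1,1,1,1,1,1,1,1,1,1,1,1).

From H_k ≅ ker(∂_k) / im(∂_{k+1}) we obtain:

  H_0: rank C_0 − rank ∂_1 = 7 − 6 = 1, and the invariant factors of ∂_1 are all 1, so H_0 ≅ Z.
  H_1: rank ker ∂_1 − rank ∂_2 = (21 − 6) − 13 = 2, and the invariant factors of ∂_2 are all 1, so H_1 ≅ Z^2.
  H_2: rank ker ∂_2 − rank ∂_3 = (14 − 13) − 0 = 1, and there is no ∂_3, so H_2 ≅ Z.

As a check, the Euler characteristic is 7 − 21 + 14 = 0, which agrees with 1 − 2 + 1 = 0.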